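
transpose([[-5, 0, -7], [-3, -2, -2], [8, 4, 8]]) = [[-5, -3, 8], [0, -2, 4], [-7, -2, 8]]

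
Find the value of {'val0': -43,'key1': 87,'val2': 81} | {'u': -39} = {'val0': -43, 'key1': 87, 'val2': 81, 'u': -39}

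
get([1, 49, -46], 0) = 1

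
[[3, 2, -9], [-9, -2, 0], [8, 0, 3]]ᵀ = [[3, -9, 8], [2, -2, 0], [-9, 0, 3]]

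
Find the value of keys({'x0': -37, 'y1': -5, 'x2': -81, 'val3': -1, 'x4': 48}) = ['x0', 'y1', 'x2', 'val3', 'x4']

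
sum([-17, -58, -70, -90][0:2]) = slice → [-17, -58]
(-17) + (-58)
= -75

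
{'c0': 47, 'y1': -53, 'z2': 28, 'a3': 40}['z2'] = 28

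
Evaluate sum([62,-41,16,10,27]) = 74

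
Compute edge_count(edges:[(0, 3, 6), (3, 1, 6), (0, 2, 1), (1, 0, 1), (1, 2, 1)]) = 5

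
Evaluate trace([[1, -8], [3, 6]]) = diagonal: 1 + 6
= 7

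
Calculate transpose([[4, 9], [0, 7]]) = [[4, 0], [9, 7]]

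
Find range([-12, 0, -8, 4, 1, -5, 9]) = 21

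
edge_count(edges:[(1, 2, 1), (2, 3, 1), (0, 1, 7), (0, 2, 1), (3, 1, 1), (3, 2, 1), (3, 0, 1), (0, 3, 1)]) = 8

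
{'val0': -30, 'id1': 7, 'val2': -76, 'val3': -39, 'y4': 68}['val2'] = -76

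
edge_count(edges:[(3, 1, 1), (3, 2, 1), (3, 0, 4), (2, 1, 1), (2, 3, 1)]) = 5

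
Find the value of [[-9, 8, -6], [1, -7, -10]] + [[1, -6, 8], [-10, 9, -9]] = [[-8, 2, 2], [-9, 2, -19]]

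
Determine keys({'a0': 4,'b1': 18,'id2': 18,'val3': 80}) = ['a0', 'b1', 'id2', 'val3']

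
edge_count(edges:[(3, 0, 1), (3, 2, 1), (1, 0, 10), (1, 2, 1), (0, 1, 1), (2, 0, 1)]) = 6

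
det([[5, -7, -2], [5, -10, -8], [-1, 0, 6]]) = (1)*(5)*det([[-10, -8], [0, 6]]) + (-1)*(-7)*det([[5, -8], [-1, 6]]) + (1)*(-2)*det([[5, -10], [-1, 0]])
= -300 + 154 + 20
= -126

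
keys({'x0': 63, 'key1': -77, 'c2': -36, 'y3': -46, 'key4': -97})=['x0', 'key1', 'c2', 'y3', 'key4']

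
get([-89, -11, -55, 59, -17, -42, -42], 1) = -11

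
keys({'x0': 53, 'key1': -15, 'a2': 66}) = ['x0', 'key1', 'a2']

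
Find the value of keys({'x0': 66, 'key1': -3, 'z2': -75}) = ['x0', 'key1', 'z2']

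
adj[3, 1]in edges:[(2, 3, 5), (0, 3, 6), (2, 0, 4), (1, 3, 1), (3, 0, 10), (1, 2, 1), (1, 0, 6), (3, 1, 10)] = 10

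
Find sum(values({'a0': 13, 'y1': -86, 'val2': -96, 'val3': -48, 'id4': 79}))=13 + (-86) + (-96) + (-48) + 79
= -138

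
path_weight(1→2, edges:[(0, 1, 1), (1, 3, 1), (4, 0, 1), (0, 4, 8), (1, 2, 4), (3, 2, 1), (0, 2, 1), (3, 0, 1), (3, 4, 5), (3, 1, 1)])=4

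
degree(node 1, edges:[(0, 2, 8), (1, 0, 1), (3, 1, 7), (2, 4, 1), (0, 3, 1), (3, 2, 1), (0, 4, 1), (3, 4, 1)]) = incident: (1,0), (3,1)
= 2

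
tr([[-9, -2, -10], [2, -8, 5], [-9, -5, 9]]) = diagonal: (-9) + (-8) + 9
= -8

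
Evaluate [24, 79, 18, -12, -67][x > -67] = keep x where x > -67: 24✓, 79✓, 18✓, -12✓, -67✗
= [24, 79, 18, -12]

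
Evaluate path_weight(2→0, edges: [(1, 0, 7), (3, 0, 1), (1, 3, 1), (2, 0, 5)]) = w(2→0)=5
= 5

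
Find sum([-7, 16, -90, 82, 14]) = (-7) + 16 + (-90) + 82 + 14
= 15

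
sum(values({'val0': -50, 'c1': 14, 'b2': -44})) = (-50) + 14 + (-44)
= -80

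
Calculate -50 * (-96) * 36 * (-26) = -4492800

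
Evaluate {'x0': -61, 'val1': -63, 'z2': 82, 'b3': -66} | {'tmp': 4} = {'x0': -61, 'val1': -63, 'z2': 82, 'b3': -66, 'tmp': 4}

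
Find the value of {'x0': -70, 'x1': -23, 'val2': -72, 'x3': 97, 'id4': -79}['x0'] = -70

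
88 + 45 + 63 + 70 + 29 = 295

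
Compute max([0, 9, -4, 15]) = 15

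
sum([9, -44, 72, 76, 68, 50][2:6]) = 266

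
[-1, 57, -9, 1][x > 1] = keep x where x > 1: -1✗, 57✓, -9✗, 1✗
= [57]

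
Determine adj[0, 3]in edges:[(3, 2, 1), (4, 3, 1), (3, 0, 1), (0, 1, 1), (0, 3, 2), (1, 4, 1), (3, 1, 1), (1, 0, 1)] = 2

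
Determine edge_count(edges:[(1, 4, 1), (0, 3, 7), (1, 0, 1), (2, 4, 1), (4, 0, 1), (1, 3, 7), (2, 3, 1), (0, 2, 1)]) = 8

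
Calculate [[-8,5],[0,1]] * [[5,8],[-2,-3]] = [[-50, -79], [-2, -3]]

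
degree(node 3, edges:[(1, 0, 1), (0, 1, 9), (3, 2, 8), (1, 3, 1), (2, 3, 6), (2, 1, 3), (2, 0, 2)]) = 3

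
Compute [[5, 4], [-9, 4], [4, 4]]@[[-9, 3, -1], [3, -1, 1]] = [[-33, 11, -1], [93, -31, 13], [-24, 8, 0]]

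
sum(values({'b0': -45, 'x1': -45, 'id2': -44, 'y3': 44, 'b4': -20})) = (-45) + (-45) + (-44) + 44 + (-20)
= -110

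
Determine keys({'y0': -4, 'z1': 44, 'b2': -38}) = ['y0', 'z1', 'b2']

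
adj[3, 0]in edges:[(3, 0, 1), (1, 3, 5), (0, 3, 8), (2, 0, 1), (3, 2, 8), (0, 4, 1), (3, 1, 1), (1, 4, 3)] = 1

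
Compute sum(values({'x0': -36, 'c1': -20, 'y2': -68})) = (-36) + (-20) + (-68)
= -124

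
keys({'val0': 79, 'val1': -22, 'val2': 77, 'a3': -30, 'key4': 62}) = ['val0', 'val1', 'val2', 'a3', 'key4']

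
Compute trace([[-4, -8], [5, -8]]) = diagonal: (-4) + (-8)
= -12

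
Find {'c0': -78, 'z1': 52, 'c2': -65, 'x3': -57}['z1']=52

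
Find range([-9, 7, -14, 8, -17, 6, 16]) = 33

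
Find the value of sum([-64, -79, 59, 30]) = -54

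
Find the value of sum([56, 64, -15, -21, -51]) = 56 + 64 + (-15) + (-21) + (-51)
= 33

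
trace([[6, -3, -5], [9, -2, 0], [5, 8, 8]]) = 12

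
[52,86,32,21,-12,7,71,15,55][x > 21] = [52, 86, 32, 71, 55]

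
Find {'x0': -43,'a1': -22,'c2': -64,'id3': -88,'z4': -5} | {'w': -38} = {'x0': -43, 'a1': -22, 'c2': -64, 'id3': -88, 'z4': -5, 'w': -38}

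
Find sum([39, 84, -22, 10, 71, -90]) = 39 + 84 + (-22) + 10 + 71 + (-90)
= 92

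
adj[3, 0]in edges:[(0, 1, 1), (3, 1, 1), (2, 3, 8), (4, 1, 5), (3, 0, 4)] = 4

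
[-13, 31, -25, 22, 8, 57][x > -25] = [-13, 31, 22, 8, 57]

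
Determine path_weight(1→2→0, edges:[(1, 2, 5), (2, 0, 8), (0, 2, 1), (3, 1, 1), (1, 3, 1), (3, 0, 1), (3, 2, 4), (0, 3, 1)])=w(1→2)=5 + w(2→0)=8
= 13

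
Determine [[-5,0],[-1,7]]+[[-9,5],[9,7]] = [[-14, 5], [8, 14]]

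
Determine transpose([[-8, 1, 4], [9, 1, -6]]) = [[-8, 9], [1, 1], [4, -6]]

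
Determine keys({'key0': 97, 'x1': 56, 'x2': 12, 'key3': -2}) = ['key0', 'x1', 'x2', 'key3']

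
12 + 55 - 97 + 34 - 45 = -41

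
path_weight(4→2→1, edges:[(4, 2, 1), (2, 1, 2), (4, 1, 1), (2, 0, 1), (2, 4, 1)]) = w(4→2)=1 + w(2→1)=2
= 3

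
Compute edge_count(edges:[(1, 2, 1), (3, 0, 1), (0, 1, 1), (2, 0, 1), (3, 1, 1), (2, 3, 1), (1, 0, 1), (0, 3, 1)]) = 8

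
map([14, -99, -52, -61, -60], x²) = (14)²=196, (-99)²=9801, (-52)²=2704, (-61)²=3721, (-60)²=3600
= [196, 9801, 2704, 3721, 3600]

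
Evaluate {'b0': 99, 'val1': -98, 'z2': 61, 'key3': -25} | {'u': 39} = {'b0': 99, 'val1': -98, 'z2': 61, 'key3': -25, 'u': 39}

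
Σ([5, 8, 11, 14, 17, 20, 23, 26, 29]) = 5 + 8 + 11 + 14 + 17 + 20 + 23 + 26 + 29
= 153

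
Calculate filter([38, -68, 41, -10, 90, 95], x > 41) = keep x where x > 41: 38✗, -68✗, 41✗, -10✗, 90✓, 95✓
= [90, 95]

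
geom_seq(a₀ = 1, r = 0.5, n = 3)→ a_0 = 1*0.5^0 = 1.0
a_1 = 1*0.5^1 = 0.5
a_2 = 1*0.5^2 = 0.25
= [1.0, 0.5, 0.25]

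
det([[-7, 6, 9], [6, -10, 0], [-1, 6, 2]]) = 302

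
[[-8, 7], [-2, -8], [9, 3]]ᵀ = [[-8, -2, 9], [7, -8, 3]]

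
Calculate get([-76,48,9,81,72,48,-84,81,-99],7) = 81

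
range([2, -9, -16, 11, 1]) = 27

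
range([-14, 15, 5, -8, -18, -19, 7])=34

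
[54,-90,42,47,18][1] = -90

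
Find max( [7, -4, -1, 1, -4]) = 7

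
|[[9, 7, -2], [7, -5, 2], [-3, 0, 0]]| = (1)*(9)*det([[-5, 2], [0, 0]]) + (-1)*(7)*det([[7, 2], [-3, 0]]) + (1)*(-2)*det([[7, -5], [-3, 0]])
= 0 + -42 + 30
= -12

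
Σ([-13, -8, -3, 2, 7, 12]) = -3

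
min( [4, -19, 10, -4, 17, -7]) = -19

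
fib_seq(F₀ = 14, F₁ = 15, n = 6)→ [14, 15, 29, 44, 73, 117]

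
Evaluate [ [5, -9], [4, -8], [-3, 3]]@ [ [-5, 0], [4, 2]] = [[-61, -18], [-52, -16], [27, 6]]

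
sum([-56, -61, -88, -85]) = -290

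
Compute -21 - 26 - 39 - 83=-169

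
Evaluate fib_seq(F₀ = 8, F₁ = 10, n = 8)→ F_2 = F_1 + F_0 = 18
F_3 = F_2 + F_1 = 28
F_4 = F_3 + F_2 = 46
...
= [8, 10, 18, 28, 46, 74, 120, 194]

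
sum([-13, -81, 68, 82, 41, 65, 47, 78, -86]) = (-13) + (-81) + 68 + 82 + 41 + 65 + 47 + 78 + (-86)
= 201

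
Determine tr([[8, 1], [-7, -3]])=5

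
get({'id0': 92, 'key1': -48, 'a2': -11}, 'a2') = -11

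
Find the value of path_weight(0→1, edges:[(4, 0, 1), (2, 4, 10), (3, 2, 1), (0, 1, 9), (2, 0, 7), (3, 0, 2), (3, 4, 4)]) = 9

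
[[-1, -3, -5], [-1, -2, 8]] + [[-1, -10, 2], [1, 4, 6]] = [[-2, -13, -3], [0, 2, 14]]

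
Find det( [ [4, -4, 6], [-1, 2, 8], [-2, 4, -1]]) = (1)*(4)*det([[2, 8], [4, -1]]) + (-1)*(-4)*det([[-1, 8], [-2, -1]]) + (1)*(6)*det([[-1, 2], [-2, 4]])
= -136 + 68 + 0
= -68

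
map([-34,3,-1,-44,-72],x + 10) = [-24, 13, 9, -34, -62]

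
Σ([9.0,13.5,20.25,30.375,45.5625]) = 9.0 + 13.5 + 20.25 + 30.375 + 45.5625
= 118.6875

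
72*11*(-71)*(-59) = 3317688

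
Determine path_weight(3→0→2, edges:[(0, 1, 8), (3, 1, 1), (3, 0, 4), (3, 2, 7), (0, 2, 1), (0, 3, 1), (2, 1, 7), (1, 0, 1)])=5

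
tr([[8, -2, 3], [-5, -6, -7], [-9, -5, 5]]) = 7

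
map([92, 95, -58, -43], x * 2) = [184, 190, -116, -86]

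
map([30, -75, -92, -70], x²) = [900, 5625, 8464, 4900]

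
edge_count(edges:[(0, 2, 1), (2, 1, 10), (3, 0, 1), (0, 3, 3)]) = 4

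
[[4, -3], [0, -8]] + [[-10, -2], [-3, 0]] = [[-6, -5], [-3, -8]]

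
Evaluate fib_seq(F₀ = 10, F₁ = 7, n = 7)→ [10, 7, 17, 24, 41, 65, 106]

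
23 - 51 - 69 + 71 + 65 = 39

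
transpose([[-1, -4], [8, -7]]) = [[-1, 8], [-4, -7]]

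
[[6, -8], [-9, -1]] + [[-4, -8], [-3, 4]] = [[2, -16], [-12, 3]]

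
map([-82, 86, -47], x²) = [6724, 7396, 2209]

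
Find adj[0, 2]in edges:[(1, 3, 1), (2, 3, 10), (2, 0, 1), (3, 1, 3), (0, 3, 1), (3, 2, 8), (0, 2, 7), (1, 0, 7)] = 7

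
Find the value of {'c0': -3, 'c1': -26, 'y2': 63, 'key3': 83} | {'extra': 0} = {'c0': -3, 'c1': -26, 'y2': 63, 'key3': 83, 'extra': 0}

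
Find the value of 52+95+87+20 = 254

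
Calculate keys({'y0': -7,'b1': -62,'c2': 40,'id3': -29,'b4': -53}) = ['y0', 'b1', 'c2', 'id3', 'b4']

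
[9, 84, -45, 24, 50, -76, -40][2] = -45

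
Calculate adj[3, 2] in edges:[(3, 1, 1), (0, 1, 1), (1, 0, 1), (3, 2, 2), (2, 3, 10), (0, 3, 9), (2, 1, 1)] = 2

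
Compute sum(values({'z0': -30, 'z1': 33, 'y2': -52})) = -49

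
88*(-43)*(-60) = 227040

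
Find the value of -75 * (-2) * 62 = 9300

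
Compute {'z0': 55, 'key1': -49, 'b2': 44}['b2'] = 44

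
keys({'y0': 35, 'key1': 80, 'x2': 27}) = ['y0', 'key1', 'x2']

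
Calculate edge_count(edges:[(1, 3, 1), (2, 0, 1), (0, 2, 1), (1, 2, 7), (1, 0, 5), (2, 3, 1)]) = 6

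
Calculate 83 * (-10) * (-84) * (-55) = -3834600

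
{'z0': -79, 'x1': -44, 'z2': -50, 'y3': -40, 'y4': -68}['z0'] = -79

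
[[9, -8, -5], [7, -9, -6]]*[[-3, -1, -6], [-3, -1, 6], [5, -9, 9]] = C[0][0] = (9)*(-3) + (-8)*(-3) + (-5)*(5) = -28
C[0][1] = (9)*(-1) + (-8)*(-1) + (-5)*(-9) = 44
C[0][2] = (9)*(-6) + (-8)*(6) + (-5)*(9) = -147
C[1][0] = (7)*(-3) + (-9)*(-3) + (-6)*(5) = -24
C[1][1] = (7)*(-1) + (-9)*(-1) + (-6)*(-9) = 56
C[1][2] = (7)*(-6) + (-9)*(6) + (-6)*(9) = -150
= [[-28, 44, -147], [-24, 56, -150]]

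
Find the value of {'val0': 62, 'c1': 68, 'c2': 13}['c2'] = 13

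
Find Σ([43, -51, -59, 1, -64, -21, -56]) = -207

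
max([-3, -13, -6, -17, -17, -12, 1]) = 1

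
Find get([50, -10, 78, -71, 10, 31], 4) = 10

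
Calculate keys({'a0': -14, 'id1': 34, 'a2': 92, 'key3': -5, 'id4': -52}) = ['a0', 'id1', 'a2', 'key3', 'id4']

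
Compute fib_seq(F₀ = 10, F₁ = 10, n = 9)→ [10, 10, 20, 30, 50, 80, 130, 210, 340]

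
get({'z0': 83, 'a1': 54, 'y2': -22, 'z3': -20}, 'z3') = -20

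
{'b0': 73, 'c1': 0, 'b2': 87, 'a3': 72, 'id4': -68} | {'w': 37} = {'b0': 73, 'c1': 0, 'b2': 87, 'a3': 72, 'id4': -68, 'w': 37}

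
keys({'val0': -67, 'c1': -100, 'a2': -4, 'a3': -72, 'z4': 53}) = ['val0', 'c1', 'a2', 'a3', 'z4']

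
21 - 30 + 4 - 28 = -33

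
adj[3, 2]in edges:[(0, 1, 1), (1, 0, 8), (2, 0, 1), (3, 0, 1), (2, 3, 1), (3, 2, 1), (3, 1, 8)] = 1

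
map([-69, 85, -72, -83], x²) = (-69)²=4761, (85)²=7225, (-72)²=5184, (-83)²=6889
= [4761, 7225, 5184, 6889]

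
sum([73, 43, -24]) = 92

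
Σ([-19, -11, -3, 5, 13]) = (-19) + (-11) + (-3) + 5 + 13
= -15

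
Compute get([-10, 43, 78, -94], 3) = -94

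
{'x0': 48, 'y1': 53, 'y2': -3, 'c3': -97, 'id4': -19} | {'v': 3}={'x0': 48, 'y1': 53, 'y2': -3, 'c3': -97, 'id4': -19, 'v': 3}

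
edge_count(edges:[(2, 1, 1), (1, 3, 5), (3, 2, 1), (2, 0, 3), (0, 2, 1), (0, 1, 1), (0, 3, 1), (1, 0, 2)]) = 8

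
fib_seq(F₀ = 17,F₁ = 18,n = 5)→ [17, 18, 35, 53, 88]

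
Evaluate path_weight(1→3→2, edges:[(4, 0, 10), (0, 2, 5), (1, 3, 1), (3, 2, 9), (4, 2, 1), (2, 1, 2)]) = w(1→3)=1 + w(3→2)=9
= 10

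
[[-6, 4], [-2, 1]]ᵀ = [[-6, -2], [4, 1]]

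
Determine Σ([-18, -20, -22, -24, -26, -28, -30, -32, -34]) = -234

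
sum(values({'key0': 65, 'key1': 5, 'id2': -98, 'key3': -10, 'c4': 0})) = 65 + 5 + (-98) + (-10) + 0
= -38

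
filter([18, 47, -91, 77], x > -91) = keep x where x > -91: 18✓, 47✓, -91✗, 77✓
= [18, 47, 77]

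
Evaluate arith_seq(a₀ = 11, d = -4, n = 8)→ a_0 = 11 + 0*-4 = 11
a_1 = 11 + 1*-4 = 7
a_2 = 11 + 2*-4 = 3
...
= [11, 7, 3, -1, -5, -9, -13, -17]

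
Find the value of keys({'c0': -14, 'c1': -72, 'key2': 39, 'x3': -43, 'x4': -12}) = ['c0', 'c1', 'key2', 'x3', 'x4']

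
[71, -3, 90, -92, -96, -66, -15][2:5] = [90, -92, -96]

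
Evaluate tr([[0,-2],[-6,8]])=diagonal: 0 + 8
= 8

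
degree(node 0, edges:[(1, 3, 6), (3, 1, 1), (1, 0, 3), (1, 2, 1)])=1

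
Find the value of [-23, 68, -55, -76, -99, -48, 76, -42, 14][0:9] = [-23, 68, -55, -76, -99, -48, 76, -42, 14]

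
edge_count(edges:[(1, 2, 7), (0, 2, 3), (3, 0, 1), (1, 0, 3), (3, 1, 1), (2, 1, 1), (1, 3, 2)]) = 7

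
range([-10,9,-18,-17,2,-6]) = 27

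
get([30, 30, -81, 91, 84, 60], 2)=-81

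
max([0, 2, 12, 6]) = 12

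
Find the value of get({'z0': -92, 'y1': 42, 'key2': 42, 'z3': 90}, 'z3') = 90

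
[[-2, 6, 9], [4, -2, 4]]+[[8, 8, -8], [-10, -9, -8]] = [[6, 14, 1], [-6, -11, -4]]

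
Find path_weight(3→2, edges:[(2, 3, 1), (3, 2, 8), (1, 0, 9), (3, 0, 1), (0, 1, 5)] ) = 8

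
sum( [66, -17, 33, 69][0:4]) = 151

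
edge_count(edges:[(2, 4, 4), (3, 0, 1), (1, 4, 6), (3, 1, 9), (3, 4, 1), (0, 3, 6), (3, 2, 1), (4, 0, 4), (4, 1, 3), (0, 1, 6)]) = 10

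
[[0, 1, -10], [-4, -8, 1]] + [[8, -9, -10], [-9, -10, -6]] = [[8, -8, -20], [-13, -18, -5]]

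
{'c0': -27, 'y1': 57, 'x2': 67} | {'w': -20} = {'c0': -27, 'y1': 57, 'x2': 67, 'w': -20}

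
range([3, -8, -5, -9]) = 12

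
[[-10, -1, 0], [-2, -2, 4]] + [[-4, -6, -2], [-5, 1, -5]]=[[-14, -7, -2], [-7, -1, -1]]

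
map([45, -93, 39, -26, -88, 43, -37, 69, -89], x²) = [2025, 8649, 1521, 676, 7744, 1849, 1369, 4761, 7921]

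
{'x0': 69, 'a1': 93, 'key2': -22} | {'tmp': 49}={'x0': 69, 'a1': 93, 'key2': -22, 'tmp': 49}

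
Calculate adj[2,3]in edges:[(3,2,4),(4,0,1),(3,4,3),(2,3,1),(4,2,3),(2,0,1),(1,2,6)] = 1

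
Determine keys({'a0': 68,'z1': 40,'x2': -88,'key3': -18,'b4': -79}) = ['a0', 'z1', 'x2', 'key3', 'b4']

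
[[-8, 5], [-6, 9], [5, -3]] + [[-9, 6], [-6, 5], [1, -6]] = [[-17, 11], [-12, 14], [6, -9]]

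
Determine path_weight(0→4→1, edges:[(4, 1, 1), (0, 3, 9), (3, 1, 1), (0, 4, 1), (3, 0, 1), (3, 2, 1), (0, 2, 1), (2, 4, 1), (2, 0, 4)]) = 2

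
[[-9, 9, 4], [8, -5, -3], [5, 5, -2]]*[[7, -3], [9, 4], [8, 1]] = [[50, 67], [-13, -47], [64, 3]]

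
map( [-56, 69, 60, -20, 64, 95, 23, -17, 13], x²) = (-56)²=3136, (69)²=4761, (60)²=3600, (-20)²=400, (64)²=4096, (95)²=9025, (23)²=529, (-17)²=289, (13)²=169
= [3136, 4761, 3600, 400, 4096, 9025, 529, 289, 169]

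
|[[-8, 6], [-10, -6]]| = (-8)*(-6) - (6)*(-10)
= 108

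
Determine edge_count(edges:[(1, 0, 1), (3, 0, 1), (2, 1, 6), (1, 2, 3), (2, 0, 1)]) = 5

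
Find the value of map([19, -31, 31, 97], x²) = [361, 961, 961, 9409]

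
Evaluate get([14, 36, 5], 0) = 14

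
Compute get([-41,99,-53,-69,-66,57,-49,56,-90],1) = 99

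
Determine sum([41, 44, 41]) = 41 + 44 + 41
= 126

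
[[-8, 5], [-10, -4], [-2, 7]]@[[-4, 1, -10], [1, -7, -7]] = C[0][0] = (-8)*(-4) + (5)*(1) = 37
C[0][1] = (-8)*(1) + (5)*(-7) = -43
C[0][2] = (-8)*(-10) + (5)*(-7) = 45
C[1][0] = (-10)*(-4) + (-4)*(1) = 36
C[1][1] = (-10)*(1) + (-4)*(-7) = 18
C[1][2] = (-10)*(-10) + (-4)*(-7) = 128
... (3 more cells)
= [[37, -43, 45], [36, 18, 128], [15, -51, -29]]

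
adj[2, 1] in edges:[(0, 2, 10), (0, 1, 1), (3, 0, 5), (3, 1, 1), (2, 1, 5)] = 5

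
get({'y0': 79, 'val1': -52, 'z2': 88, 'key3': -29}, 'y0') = 79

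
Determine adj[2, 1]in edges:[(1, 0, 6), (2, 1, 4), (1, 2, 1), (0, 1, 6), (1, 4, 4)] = 4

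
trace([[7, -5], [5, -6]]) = diagonal: 7 + (-6)
= 1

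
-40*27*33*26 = -926640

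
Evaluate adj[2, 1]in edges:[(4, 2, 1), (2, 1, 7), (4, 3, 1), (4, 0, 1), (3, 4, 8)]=7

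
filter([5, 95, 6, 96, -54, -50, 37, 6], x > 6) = [95, 96, 37]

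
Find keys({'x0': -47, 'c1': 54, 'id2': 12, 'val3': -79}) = ['x0', 'c1', 'id2', 'val3']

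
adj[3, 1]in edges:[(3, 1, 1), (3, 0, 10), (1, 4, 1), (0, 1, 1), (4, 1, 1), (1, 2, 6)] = 1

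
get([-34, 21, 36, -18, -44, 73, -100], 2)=36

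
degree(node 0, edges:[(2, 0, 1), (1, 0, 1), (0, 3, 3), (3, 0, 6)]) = incident: (2,0), (1,0), (0,3), (3,0)
= 4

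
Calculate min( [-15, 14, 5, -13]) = -15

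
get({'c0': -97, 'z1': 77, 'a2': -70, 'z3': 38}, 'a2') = -70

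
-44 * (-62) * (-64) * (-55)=9602560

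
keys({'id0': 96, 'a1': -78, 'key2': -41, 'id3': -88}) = ['id0', 'a1', 'key2', 'id3']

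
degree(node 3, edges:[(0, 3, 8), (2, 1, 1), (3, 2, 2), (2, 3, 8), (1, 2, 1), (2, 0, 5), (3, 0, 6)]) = 4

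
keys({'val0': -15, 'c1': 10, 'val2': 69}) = ['val0', 'c1', 'val2']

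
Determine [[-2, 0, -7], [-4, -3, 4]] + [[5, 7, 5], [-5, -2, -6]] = [[3, 7, -2], [-9, -5, -2]]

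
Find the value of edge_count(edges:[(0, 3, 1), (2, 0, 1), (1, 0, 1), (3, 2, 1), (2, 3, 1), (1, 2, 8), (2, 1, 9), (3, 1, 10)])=8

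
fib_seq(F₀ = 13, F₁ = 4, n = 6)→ F_2 = F_1 + F_0 = 17
F_3 = F_2 + F_1 = 21
F_4 = F_3 + F_2 = 38
...
= [13, 4, 17, 21, 38, 59]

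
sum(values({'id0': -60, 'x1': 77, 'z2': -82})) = (-60) + 77 + (-82)
= -65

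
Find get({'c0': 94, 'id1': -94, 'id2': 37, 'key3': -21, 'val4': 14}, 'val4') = 14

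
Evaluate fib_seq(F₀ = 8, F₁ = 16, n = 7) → [8, 16, 24, 40, 64, 104, 168]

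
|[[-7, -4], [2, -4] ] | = (-7)*(-4) - (-4)*(2)
= 36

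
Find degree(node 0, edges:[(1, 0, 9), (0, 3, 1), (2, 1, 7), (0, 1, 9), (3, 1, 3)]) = incident: (1,0), (0,3), (0,1)
= 3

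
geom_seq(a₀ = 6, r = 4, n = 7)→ [6, 24, 96, 384, 1536, 6144, 24576]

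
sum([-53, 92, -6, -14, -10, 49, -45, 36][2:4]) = slice → [-6, -14]
(-6) + (-14)
= -20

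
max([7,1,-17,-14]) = 7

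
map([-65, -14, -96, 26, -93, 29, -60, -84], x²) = (-65)²=4225, (-14)²=196, (-96)²=9216, (26)²=676, (-93)²=8649, (29)²=841, (-60)²=3600, (-84)²=7056
= [4225, 196, 9216, 676, 8649, 841, 3600, 7056]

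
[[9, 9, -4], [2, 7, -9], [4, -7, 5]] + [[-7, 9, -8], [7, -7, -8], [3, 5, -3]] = [[2, 18, -12], [9, 0, -17], [7, -2, 2]]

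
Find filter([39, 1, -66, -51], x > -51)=[39, 1]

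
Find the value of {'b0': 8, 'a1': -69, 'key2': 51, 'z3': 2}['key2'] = 51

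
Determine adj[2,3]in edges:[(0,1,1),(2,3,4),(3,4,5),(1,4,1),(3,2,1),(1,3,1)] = 4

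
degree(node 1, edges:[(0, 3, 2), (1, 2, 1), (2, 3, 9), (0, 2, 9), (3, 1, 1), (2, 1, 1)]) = incident: (1,2), (3,1), (2,1)
= 3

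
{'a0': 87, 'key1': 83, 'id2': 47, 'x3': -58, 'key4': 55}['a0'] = 87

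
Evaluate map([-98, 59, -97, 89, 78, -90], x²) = (-98)²=9604, (59)²=3481, (-97)²=9409, (89)²=7921, (78)²=6084, (-90)²=8100
= [9604, 3481, 9409, 7921, 6084, 8100]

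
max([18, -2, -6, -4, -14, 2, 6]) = 18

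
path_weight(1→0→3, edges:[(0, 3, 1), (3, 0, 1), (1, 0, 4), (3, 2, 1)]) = 5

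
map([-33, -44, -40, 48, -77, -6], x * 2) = [-66, -88, -80, 96, -154, -12]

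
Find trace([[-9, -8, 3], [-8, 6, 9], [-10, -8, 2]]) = -1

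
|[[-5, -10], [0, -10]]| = (-5)*(-10) - (-10)*(0)
= 50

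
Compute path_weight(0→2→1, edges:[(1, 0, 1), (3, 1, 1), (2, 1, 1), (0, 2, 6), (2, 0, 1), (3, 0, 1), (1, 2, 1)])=7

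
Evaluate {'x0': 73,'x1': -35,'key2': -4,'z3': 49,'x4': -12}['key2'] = -4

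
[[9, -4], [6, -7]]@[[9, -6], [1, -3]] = C[0][0] = (9)*(9) + (-4)*(1) = 77
C[0][1] = (9)*(-6) + (-4)*(-3) = -42
C[1][0] = (6)*(9) + (-7)*(1) = 47
C[1][1] = (6)*(-6) + (-7)*(-3) = -15
= [[77, -42], [47, -15]]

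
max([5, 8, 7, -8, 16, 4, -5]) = 16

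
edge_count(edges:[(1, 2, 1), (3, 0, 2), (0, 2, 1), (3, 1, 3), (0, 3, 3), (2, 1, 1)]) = 6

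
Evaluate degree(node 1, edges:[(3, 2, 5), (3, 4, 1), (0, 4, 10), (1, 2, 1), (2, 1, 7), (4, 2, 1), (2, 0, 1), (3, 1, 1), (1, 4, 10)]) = incident: (1,2), (2,1), (3,1), (1,4)
= 4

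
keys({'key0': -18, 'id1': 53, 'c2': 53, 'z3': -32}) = ['key0', 'id1', 'c2', 'z3']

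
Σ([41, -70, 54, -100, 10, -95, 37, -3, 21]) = -105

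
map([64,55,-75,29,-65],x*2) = 64*2=128, 55*2=110, -75*2=-150, 29*2=58, -65*2=-130
= [128, 110, -150, 58, -130]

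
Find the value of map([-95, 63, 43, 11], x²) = [9025, 3969, 1849, 121]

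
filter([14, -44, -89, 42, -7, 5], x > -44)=keep x where x > -44: 14✓, -44✗, -89✗, 42✓, -7✓, 5✓
= [14, 42, -7, 5]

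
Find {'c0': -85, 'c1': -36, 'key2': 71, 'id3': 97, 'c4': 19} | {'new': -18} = {'c0': -85, 'c1': -36, 'key2': 71, 'id3': 97, 'c4': 19, 'new': -18}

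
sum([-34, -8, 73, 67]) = 98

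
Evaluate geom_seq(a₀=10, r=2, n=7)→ a_0 = 10*2^0 = 10
a_1 = 10*2^1 = 20
a_2 = 10*2^2 = 40
...
= [10, 20, 40, 80, 160, 320, 640]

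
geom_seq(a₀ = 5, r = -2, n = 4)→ [5, -10, 20, -40]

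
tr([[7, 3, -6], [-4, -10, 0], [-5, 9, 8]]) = 5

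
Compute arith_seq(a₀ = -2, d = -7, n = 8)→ [-2, -9, -16, -23, -30, -37, -44, -51]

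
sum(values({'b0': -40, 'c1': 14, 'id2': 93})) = 67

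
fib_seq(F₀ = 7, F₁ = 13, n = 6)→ F_2 = F_1 + F_0 = 20
F_3 = F_2 + F_1 = 33
F_4 = F_3 + F_2 = 53
...
= [7, 13, 20, 33, 53, 86]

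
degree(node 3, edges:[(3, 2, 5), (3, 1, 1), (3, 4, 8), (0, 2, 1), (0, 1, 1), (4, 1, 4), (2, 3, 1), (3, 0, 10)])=5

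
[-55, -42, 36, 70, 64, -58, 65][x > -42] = keep x where x > -42: -55✗, -42✗, 36✓, 70✓, 64✓, -58✗, 65✓
= [36, 70, 64, 65]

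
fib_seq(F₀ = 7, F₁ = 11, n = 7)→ [7, 11, 18, 29, 47, 76, 123]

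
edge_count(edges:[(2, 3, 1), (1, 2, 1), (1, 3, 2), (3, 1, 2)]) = 4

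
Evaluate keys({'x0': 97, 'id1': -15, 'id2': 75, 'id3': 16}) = ['x0', 'id1', 'id2', 'id3']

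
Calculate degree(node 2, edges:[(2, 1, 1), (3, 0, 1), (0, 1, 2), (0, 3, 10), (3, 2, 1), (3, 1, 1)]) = 2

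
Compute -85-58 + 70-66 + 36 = -103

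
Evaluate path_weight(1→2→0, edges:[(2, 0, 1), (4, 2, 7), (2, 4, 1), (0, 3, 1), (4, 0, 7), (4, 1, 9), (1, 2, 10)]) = 11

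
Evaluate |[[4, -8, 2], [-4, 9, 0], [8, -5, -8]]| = (1)*(4)*det([[9, 0], [-5, -8]]) + (-1)*(-8)*det([[-4, 0], [8, -8]]) + (1)*(2)*det([[-4, 9], [8, -5]])
= -288 + 256 + -104
= -136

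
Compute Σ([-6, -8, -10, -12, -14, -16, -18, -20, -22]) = -126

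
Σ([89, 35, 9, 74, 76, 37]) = 320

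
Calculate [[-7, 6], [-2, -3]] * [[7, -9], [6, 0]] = [[-13, 63], [-32, 18]]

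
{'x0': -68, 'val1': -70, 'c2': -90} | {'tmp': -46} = {'x0': -68, 'val1': -70, 'c2': -90, 'tmp': -46}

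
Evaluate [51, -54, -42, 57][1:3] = [-54, -42]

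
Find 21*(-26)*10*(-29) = 158340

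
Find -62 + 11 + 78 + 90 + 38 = 155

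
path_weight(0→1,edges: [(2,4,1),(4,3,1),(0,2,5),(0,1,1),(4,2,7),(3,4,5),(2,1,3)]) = w(0→1)=1
= 1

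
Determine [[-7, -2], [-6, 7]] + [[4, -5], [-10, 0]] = [[-3, -7], [-16, 7]]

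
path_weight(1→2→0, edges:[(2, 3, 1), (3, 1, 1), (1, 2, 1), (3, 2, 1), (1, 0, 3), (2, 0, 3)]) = 4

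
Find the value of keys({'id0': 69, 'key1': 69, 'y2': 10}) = ['id0', 'key1', 'y2']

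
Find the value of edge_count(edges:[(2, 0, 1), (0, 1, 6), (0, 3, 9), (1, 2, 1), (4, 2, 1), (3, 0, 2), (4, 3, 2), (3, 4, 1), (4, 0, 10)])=9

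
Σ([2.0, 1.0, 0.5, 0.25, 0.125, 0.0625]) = 2.0 + 1.0 + 0.5 + 0.25 + 0.125 + 0.0625
= 3.9375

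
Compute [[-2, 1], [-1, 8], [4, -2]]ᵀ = [[-2, -1, 4], [1, 8, -2]]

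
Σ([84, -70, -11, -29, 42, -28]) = -12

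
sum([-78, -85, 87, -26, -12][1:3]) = 2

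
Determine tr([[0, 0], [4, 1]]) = diagonal: 0 + 1
= 1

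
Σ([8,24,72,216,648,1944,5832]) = 8744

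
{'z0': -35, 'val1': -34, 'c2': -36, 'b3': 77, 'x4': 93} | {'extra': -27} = {'z0': -35, 'val1': -34, 'c2': -36, 'b3': 77, 'x4': 93, 'extra': -27}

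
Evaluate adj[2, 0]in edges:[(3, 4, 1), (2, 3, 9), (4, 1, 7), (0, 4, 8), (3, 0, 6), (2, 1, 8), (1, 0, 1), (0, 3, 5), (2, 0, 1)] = 1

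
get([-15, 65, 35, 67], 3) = 67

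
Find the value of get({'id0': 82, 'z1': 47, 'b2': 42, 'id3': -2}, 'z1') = 47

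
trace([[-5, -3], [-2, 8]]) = diagonal: (-5) + 8
= 3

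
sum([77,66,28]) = 171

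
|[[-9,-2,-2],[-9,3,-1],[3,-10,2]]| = (1)*(-9)*det([[3, -1], [-10, 2]]) + (-1)*(-2)*det([[-9, -1], [3, 2]]) + (1)*(-2)*det([[-9, 3], [3, -10]])
= 36 + -30 + -162
= -156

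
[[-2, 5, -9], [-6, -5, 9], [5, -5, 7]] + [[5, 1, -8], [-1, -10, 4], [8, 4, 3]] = [[3, 6, -17], [-7, -15, 13], [13, -1, 10]]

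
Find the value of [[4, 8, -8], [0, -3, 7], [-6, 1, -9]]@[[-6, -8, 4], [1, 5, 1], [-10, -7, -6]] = C[0][0] = (4)*(-6) + (8)*(1) + (-8)*(-10) = 64
C[0][1] = (4)*(-8) + (8)*(5) + (-8)*(-7) = 64
C[0][2] = (4)*(4) + (8)*(1) + (-8)*(-6) = 72
C[1][0] = (0)*(-6) + (-3)*(1) + (7)*(-10) = -73
C[1][1] = (0)*(-8) + (-3)*(5) + (7)*(-7) = -64
C[1][2] = (0)*(4) + (-3)*(1) + (7)*(-6) = -45
... (3 more cells)
= [[64, 64, 72], [-73, -64, -45], [127, 116, 31]]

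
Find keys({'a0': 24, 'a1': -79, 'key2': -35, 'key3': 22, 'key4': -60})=['a0', 'a1', 'key2', 'key3', 'key4']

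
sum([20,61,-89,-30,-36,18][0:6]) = -56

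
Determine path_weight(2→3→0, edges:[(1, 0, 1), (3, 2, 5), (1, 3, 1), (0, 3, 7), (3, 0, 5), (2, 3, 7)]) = 12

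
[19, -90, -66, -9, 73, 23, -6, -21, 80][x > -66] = [19, -9, 73, 23, -6, -21, 80]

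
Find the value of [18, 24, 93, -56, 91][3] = -56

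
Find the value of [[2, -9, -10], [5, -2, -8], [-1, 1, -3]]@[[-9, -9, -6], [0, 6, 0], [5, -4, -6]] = C[0][0] = (2)*(-9) + (-9)*(0) + (-10)*(5) = -68
C[0][1] = (2)*(-9) + (-9)*(6) + (-10)*(-4) = -32
C[0][2] = (2)*(-6) + (-9)*(0) + (-10)*(-6) = 48
C[1][0] = (5)*(-9) + (-2)*(0) + (-8)*(5) = -85
C[1][1] = (5)*(-9) + (-2)*(6) + (-8)*(-4) = -25
C[1][2] = (5)*(-6) + (-2)*(0) + (-8)*(-6) = 18
... (3 more cells)
= [[-68, -32, 48], [-85, -25, 18], [-6, 27, 24]]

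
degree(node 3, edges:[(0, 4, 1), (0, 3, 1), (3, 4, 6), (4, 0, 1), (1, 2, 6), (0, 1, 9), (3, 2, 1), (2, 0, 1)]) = incident: (0,3), (3,4), (3,2)
= 3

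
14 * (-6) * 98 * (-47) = 386904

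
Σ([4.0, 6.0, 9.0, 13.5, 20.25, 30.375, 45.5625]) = 4.0 + 6.0 + 9.0 + 13.5 + 20.25 + 30.375 + 45.5625
= 128.6875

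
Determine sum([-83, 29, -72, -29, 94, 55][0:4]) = slice → [-83, 29, -72, -29]
(-83) + 29 + (-72) + (-29)
= -155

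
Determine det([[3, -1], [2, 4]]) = 14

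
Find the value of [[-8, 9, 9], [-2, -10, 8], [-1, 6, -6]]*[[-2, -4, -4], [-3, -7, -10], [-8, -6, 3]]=C[0][0] = (-8)*(-2) + (9)*(-3) + (9)*(-8) = -83
C[0][1] = (-8)*(-4) + (9)*(-7) + (9)*(-6) = -85
C[0][2] = (-8)*(-4) + (9)*(-10) + (9)*(3) = -31
C[1][0] = (-2)*(-2) + (-10)*(-3) + (8)*(-8) = -30
C[1][1] = (-2)*(-4) + (-10)*(-7) + (8)*(-6) = 30
C[1][2] = (-2)*(-4) + (-10)*(-10) + (8)*(3) = 132
... (3 more cells)
= [[-83, -85, -31], [-30, 30, 132], [32, -2, -74]]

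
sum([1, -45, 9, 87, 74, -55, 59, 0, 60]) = 190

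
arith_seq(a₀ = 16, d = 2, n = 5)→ [16, 18, 20, 22, 24]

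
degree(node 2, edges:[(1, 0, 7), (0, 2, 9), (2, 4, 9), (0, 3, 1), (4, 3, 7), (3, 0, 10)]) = 2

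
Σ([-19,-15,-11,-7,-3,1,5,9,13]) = -27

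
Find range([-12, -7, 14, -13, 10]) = 27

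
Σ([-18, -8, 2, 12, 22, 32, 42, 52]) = (-18) + (-8) + 2 + 12 + 22 + 32 + 42 + 52
= 136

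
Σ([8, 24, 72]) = 104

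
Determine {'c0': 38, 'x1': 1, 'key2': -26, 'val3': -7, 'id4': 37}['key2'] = -26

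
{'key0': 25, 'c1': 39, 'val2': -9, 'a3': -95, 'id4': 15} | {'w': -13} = {'key0': 25, 'c1': 39, 'val2': -9, 'a3': -95, 'id4': 15, 'w': -13}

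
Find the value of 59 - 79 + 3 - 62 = -79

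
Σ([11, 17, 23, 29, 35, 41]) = 156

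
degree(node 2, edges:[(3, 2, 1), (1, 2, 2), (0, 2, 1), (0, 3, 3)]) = 3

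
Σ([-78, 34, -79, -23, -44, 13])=-177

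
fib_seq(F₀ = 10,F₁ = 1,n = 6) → F_2 = F_1 + F_0 = 11
F_3 = F_2 + F_1 = 12
F_4 = F_3 + F_2 = 23
...
= [10, 1, 11, 12, 23, 35]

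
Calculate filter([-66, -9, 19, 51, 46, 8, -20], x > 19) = keep x where x > 19: -66✗, -9✗, 19✗, 51✓, 46✓, 8✗, -20✗
= [51, 46]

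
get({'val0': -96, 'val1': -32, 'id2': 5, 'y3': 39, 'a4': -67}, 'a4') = -67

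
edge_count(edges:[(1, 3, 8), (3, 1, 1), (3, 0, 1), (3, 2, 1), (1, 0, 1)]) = 5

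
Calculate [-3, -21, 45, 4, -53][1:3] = [-21, 45]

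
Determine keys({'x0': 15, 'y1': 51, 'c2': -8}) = ['x0', 'y1', 'c2']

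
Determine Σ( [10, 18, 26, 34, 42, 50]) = 10 + 18 + 26 + 34 + 42 + 50
= 180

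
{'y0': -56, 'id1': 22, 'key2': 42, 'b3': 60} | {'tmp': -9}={'y0': -56, 'id1': 22, 'key2': 42, 'b3': 60, 'tmp': -9}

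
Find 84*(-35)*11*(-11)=355740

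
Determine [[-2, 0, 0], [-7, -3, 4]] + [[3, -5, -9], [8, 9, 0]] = [[1, -5, -9], [1, 6, 4]]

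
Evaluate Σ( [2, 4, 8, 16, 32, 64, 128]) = 2 + 4 + 8 + 16 + 32 + 64 + 128
= 254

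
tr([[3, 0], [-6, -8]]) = -5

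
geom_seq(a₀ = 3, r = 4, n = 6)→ a_0 = 3*4^0 = 3
a_1 = 3*4^1 = 12
a_2 = 3*4^2 = 48
...
= [3, 12, 48, 192, 768, 3072]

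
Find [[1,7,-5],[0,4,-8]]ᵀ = [[1, 0], [7, 4], [-5, -8]]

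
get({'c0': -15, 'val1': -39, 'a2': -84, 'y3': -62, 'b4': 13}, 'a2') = -84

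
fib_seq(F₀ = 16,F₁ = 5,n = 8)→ [16, 5, 21, 26, 47, 73, 120, 193]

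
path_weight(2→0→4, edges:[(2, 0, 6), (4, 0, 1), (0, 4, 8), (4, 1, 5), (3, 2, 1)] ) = 14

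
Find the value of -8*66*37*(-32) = 625152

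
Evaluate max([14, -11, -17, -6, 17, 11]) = 17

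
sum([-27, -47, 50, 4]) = (-27) + (-47) + 50 + 4
= -20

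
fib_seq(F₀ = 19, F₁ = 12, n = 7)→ [19, 12, 31, 43, 74, 117, 191]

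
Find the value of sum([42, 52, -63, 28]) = 42 + 52 + (-63) + 28
= 59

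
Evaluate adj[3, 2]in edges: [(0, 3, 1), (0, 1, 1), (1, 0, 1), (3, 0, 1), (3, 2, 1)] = 1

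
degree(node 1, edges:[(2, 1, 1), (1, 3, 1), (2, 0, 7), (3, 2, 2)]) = 2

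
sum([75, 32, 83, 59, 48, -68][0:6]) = 229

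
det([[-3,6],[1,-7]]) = (-3)*(-7) - (6)*(1)
= 15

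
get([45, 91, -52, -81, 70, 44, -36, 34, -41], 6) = -36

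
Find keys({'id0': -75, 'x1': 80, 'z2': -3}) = ['id0', 'x1', 'z2']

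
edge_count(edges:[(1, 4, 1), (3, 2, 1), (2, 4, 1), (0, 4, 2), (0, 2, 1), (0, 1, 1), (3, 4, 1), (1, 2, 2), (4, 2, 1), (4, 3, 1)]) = 10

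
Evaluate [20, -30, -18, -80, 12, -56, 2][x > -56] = keep x where x > -56: 20✓, -30✓, -18✓, -80✗, 12✓, -56✗, 2✓
= [20, -30, -18, 12, 2]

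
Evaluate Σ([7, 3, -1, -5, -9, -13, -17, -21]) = -56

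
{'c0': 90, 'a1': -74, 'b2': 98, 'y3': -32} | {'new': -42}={'c0': 90, 'a1': -74, 'b2': 98, 'y3': -32, 'new': -42}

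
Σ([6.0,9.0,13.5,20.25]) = 48.75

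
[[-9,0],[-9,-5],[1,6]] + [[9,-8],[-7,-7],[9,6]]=[[0, -8], [-16, -12], [10, 12]]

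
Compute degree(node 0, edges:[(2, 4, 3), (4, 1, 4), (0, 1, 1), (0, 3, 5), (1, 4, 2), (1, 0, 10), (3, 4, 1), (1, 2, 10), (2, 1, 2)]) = incident: (0,1), (0,3), (1,0)
= 3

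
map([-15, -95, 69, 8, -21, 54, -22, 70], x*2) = -15*2=-30, -95*2=-190, 69*2=138, 8*2=16, -21*2=-42, 54*2=108, -22*2=-44, 70*2=140
= [-30, -190, 138, 16, -42, 108, -44, 140]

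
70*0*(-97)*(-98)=0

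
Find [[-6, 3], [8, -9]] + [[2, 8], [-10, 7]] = [[-4, 11], [-2, -2]]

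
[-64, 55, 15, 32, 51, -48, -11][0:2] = [-64, 55]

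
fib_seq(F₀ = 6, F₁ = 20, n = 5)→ F_2 = F_1 + F_0 = 26
F_3 = F_2 + F_1 = 46
F_4 = F_3 + F_2 = 72
= [6, 20, 26, 46, 72]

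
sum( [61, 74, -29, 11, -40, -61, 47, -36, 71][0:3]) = slice → [61, 74, -29]
61 + 74 + (-29)
= 106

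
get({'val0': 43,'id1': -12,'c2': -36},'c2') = -36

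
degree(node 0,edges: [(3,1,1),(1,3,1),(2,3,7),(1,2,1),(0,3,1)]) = incident: (0,3)
= 1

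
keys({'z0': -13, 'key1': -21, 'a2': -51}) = ['z0', 'key1', 'a2']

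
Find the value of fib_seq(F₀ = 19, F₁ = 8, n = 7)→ F_2 = F_1 + F_0 = 27
F_3 = F_2 + F_1 = 35
F_4 = F_3 + F_2 = 62
...
= [19, 8, 27, 35, 62, 97, 159]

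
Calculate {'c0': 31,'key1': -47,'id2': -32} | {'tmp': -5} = {'c0': 31, 'key1': -47, 'id2': -32, 'tmp': -5}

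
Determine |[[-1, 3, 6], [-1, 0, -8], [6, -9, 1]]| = (1)*(-1)*det([[0, -8], [-9, 1]]) + (-1)*(3)*det([[-1, -8], [6, 1]]) + (1)*(6)*det([[-1, 0], [6, -9]])
= 72 + -141 + 54
= -15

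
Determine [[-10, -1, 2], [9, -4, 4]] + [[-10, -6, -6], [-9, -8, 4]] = [[-20, -7, -4], [0, -12, 8]]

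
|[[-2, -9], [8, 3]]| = (-2)*(3) - (-9)*(8)
= 66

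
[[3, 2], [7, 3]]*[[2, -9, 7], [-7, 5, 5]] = C[0][0] = (3)*(2) + (2)*(-7) = -8
C[0][1] = (3)*(-9) + (2)*(5) = -17
C[0][2] = (3)*(7) + (2)*(5) = 31
C[1][0] = (7)*(2) + (3)*(-7) = -7
C[1][1] = (7)*(-9) + (3)*(5) = -48
C[1][2] = (7)*(7) + (3)*(5) = 64
= [[-8, -17, 31], [-7, -48, 64]]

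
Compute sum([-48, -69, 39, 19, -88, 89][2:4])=58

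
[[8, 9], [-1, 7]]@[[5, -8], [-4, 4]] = [[4, -28], [-33, 36]]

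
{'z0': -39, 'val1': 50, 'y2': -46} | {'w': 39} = {'z0': -39, 'val1': 50, 'y2': -46, 'w': 39}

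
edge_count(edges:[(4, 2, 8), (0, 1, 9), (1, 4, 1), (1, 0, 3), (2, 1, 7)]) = 5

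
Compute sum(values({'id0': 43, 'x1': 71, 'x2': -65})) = 49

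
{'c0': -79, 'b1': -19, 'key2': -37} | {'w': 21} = {'c0': -79, 'b1': -19, 'key2': -37, 'w': 21}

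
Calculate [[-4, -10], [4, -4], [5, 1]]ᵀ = [[-4, 4, 5], [-10, -4, 1]]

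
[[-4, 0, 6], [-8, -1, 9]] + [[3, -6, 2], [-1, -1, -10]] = [[-1, -6, 8], [-9, -2, -1]]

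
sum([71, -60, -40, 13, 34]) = 71 + (-60) + (-40) + 13 + 34
= 18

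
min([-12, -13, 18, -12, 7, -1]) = -13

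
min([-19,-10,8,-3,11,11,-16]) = -19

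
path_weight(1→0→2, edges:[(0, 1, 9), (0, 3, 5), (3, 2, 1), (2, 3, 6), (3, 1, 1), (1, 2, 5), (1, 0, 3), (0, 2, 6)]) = 9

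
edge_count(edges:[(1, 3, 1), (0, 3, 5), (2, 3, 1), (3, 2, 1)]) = 4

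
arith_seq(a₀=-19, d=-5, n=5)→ a_0 = -19 + 0*-5 = -19
a_1 = -19 + 1*-5 = -24
a_2 = -19 + 2*-5 = -29
...
= [-19, -24, -29, -34, -39]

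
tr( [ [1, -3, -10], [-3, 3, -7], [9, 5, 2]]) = 6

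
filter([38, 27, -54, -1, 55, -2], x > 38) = keep x where x > 38: 38✗, 27✗, -54✗, -1✗, 55✓, -2✗
= [55]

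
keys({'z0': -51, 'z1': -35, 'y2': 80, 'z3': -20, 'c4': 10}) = ['z0', 'z1', 'y2', 'z3', 'c4']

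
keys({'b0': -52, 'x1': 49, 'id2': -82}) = ['b0', 'x1', 'id2']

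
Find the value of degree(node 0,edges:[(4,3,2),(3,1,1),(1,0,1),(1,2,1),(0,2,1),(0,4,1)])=incident: (1,0), (0,2), (0,4)
= 3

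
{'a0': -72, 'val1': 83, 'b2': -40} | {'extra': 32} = {'a0': -72, 'val1': 83, 'b2': -40, 'extra': 32}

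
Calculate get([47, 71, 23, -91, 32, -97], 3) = -91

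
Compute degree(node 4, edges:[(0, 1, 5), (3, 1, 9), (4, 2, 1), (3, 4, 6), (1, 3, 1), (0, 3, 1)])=incident: (4,2), (3,4)
= 2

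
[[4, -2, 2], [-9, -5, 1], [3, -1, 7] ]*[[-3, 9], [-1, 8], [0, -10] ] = [[-10, 0], [32, -131], [-8, -51]]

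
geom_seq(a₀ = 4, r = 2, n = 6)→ a_0 = 4*2^0 = 4
a_1 = 4*2^1 = 8
a_2 = 4*2^2 = 16
...
= [4, 8, 16, 32, 64, 128]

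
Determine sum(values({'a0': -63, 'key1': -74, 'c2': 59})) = -78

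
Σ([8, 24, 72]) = 104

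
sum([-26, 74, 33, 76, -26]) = 131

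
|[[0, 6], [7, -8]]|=-42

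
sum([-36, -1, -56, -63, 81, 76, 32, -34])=(-36) + (-1) + (-56) + (-63) + 81 + 76 + 32 + (-34)
= -1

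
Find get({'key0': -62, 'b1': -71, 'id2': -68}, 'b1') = -71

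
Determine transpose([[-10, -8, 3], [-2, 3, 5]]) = [[-10, -2], [-8, 3], [3, 5]]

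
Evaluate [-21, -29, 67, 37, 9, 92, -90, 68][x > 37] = [67, 92, 68]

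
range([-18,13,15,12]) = 33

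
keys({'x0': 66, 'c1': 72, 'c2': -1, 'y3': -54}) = ['x0', 'c1', 'c2', 'y3']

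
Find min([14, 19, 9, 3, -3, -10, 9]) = -10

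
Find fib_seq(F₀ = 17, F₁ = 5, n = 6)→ F_2 = F_1 + F_0 = 22
F_3 = F_2 + F_1 = 27
F_4 = F_3 + F_2 = 49
...
= [17, 5, 22, 27, 49, 76]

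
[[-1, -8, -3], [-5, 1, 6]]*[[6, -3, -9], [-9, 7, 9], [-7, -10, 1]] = C[0][0] = (-1)*(6) + (-8)*(-9) + (-3)*(-7) = 87
C[0][1] = (-1)*(-3) + (-8)*(7) + (-3)*(-10) = -23
C[0][2] = (-1)*(-9) + (-8)*(9) + (-3)*(1) = -66
C[1][0] = (-5)*(6) + (1)*(-9) + (6)*(-7) = -81
C[1][1] = (-5)*(-3) + (1)*(7) + (6)*(-10) = -38
C[1][2] = (-5)*(-9) + (1)*(9) + (6)*(1) = 60
= [[87, -23, -66], [-81, -38, 60]]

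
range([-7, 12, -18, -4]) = 30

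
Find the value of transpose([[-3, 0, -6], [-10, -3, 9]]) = [[-3, -10], [0, -3], [-6, 9]]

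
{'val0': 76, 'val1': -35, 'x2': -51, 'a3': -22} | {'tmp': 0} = {'val0': 76, 'val1': -35, 'x2': -51, 'a3': -22, 'tmp': 0}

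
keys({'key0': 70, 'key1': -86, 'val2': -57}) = ['key0', 'key1', 'val2']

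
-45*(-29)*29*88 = 3330360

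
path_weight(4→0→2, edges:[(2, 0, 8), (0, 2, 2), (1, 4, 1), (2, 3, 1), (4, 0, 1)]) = 3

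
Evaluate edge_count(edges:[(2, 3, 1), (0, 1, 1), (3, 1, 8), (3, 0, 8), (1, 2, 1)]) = 5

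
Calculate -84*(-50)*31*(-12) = -1562400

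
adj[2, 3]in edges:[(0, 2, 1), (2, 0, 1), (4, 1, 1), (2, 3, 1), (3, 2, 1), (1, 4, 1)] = 1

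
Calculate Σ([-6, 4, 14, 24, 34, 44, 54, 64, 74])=306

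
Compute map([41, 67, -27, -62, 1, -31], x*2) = 41*2=82, 67*2=134, -27*2=-54, -62*2=-124, 1*2=2, -31*2=-62
= [82, 134, -54, -124, 2, -62]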